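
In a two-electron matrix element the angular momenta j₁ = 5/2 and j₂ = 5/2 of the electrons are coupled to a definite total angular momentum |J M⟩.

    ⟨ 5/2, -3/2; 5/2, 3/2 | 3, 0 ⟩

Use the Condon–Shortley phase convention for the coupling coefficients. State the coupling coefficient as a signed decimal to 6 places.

j₁+j₂−J=2  J+j₁−j₂=3  J−j₁+j₂=3  j₁+j₂+J+1=9
(j₁±m₁, j₂±m₂, J±M) = (1,4,4,1,3,3)
P² = 144/5
sum k=1..2:
  [1] −1/36 = -1/36
  [2] +1/8 = 1/8
S = 7/72
C² = P²·S² = 49/180 ; C = +0.521749

+√(49/180) ≈ +0.521749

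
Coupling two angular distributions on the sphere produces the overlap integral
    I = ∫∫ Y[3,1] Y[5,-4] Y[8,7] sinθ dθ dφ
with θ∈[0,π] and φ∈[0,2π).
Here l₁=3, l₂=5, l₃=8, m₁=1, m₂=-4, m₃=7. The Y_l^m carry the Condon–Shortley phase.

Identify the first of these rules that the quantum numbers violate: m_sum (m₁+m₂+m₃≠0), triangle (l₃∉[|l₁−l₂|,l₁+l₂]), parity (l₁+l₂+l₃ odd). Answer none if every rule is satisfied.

Σmᵢ = 4  ✗
l₃∈[|l₁−l₂|,l₁+l₂]=[2,8], have l₃=8
Σlᵢ = 16 ⇒ even

m_sum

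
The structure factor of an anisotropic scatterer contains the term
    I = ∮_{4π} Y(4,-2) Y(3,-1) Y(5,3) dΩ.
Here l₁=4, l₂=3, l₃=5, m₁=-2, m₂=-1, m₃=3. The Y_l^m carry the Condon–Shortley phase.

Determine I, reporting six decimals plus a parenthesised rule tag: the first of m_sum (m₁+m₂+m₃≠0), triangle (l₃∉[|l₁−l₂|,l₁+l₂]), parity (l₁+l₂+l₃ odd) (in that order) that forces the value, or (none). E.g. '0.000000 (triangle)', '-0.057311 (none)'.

Rules hold: Σm=0, L=12 even, 1≤5≤7.
N = 9·7·11 = 693
Δ = 2!·6!·4!/13! = 1/180180
Racah Σ t=0..2: t=0:+1/576 t=1:−1/144 t=2:+1/576 = -1/288
⇒ 3j(4 3 5; 0 0 0)² = 20/1001, sgn +1
Racah Σ t=0..2: t=0:+1/5760 t=1:−1/720 t=2:+1/2304 = -1/1280
⇒ 3j(4 3 5; -2 -1 3)² = 27/1430, sgn -1
4πI² = N·(3j₀)²·(3jₘ)² = 486/1859
I = -1·√(0.261431/4π) = -0.14423595
No selection rule forces the value: the integral is nonzero (none).

-0.144236 (none)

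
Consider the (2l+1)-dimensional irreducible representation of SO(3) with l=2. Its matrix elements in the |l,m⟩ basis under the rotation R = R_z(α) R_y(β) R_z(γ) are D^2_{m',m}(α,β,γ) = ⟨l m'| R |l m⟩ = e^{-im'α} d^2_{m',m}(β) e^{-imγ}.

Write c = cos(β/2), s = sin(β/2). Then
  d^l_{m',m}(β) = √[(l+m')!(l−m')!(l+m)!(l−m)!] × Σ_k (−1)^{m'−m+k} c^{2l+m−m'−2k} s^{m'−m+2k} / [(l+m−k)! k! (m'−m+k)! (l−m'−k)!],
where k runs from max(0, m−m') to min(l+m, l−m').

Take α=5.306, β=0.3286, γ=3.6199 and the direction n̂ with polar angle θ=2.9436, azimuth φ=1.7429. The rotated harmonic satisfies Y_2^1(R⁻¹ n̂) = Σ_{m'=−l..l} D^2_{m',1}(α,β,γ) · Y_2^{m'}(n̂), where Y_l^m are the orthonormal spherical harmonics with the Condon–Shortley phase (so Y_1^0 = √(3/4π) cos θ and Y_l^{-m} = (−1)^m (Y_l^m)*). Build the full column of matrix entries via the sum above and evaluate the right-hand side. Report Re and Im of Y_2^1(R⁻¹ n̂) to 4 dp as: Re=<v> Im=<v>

Need the full column D^2_{m',1} for m'=−2..2 at α=5.3060, β=0.3286, γ=3.6199.
cos(β/2)=0.986533, sin(β/2)=0.163562
d^2_{-2,1}: single k=3 term ⇒ +0.008634;  D = +0.006553+0.005621i
d^2_{-1,1}: k∈[2..3] ⇒ +0.078110 -0.000716 = +0.077395;  D = -0.008904+0.076881i
d^2_{0,1}: k∈[1..2] ⇒ +0.384674 -0.010574 = +0.374100;  D = -0.332117+0.172190i
d^2_{1,1}: k∈[0..1] ⇒ +0.947211 -0.078110 = +0.869100;  D = -0.763174-0.415813i
d^2_{2,1}: single k=0 term ⇒ -0.314085;  D = +0.029710+0.312676i
Y_2^{m'}(θ=2.9436,φ=1.7429) and Σ D·Y over m':
  (+0.0066+0.0056i)·(-0.0141+0.0050i)  (-0.0089+0.0769i)·(+0.0255+0.1468i)  (-0.3321+0.1722i)·(+0.5942+0.0000i)  (-0.7632-0.4158i)·(-0.0255+0.1468i)  (+0.0297+0.3127i)·(-0.0141-0.0050i)
Y_2^1(R⁻¹ n̂) = -0.127298-0.003047i

Re=-0.1273 Im=-0.0030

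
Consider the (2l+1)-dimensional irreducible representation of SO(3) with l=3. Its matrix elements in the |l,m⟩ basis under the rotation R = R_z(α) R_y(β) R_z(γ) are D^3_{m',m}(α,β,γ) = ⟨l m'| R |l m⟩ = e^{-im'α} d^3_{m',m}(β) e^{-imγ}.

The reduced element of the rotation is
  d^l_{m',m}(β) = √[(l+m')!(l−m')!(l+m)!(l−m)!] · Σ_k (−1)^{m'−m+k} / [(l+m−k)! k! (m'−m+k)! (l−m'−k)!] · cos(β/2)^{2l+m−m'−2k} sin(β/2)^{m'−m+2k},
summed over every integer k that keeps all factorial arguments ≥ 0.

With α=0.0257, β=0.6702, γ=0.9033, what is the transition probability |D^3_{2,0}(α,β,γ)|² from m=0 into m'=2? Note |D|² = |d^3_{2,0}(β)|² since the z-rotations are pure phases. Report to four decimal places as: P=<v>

First d^3_{2,0}(β=0.6702), then the phase factors e^{-i(2)α} and e^{-i(0)γ}:
c=cos(0.670200/2)=0.944377, s=sin(0.670200/2)=0.328864; N=√[120·1·6·6]=65.726707
k∈{0,1} keeps every argument non-negative
  k=0: (−1)^2·65.7267/(12)·0.9444^4·0.3289^2 = +0.471167
  k=1: (−1)^3·65.7267/(12)·0.9444^2·0.3289^4 = -0.057137
d^3_{2,0}(0.6702) = +0.471167 -0.057137 = +0.414030
|D^3_{2,0}|² = |d^3_{2,0}(β)|² = (+0.414030)² = 0.171421 (the z-rotation phases have unit modulus)

P=0.1714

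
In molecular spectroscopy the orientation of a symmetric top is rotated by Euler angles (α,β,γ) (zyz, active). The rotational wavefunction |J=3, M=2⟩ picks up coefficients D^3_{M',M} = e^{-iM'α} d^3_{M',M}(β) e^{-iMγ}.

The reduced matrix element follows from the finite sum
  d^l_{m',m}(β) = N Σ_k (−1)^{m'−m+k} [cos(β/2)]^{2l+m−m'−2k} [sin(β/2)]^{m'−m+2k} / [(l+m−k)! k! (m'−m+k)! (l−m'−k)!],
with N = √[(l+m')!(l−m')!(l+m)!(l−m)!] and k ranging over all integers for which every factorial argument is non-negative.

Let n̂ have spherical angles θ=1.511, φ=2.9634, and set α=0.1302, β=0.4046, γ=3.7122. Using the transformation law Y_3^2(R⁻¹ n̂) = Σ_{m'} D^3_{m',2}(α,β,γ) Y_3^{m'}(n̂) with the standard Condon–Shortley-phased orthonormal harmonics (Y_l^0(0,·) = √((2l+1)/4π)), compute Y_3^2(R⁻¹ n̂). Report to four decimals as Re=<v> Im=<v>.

Need the full column D^3_{m',2} for m'=−3..3 at α=0.1302, β=0.4046, γ=3.7122.
cos(β/2)=0.979607, sin(β/2)=0.200923
d^3_{-3,2}: single k=5 term ⇒ +0.000786;  D = +0.000575-0.000536i
d^3_{-2,2}: k∈[4..5] ⇒ +0.007820 -0.000066 = +0.007754;  D = +0.004936-0.005980i
d^3_{-1,2}: k∈[3..4] ⇒ +0.048225 -0.001014 = +0.047211;  D = +0.025069-0.040005i
d^3_{0,2}: k∈[2..3] ⇒ +0.203623 -0.008566 = +0.195057;  D = +0.081239-0.177334i
d^3_{1,2}: k∈[1..2] ⇒ +0.573177 -0.048225 = +0.524952;  D = +0.154824-0.501602i
d^3_{2,2}: k∈[0..1] ⇒ +0.883713 -0.185882 = +0.697832;  D = +0.117498-0.687869i
d^3_{3,2}: single k=0 term ⇒ -0.443981;  D = -0.017303+0.443644i
Y_3^{m'}(θ=1.511,φ=2.9634) and Σ D·Y over m':
  (+0.0006-0.0005i)·(-0.3571-0.2114i)  (+0.0049-0.0060i)·(+0.0570+0.0212i)  (+0.0251-0.0400i)·(+0.3118+0.0562i)  (+0.0812-0.1773i)·(-0.0665+0.0000i)  (+0.1548-0.5016i)·(-0.3118+0.0562i)  (+0.1175-0.6879i)·(+0.0570-0.0212i)  (-0.0173+0.4436i)·(+0.3571-0.2114i)
Y_3^2(R⁻¹ n̂) = +0.064360+0.286022i

Re=0.0644 Im=0.2860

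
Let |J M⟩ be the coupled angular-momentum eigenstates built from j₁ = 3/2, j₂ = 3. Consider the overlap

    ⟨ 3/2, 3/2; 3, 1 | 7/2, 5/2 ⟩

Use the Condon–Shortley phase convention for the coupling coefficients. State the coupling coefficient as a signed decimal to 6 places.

+0.690066  (= +√(10/21))

j₁+j₂−J=1  J+j₁−j₂=2  J−j₁+j₂=5  j₁+j₂+J+1=9
(j₁±m₁, j₂±m₂, J±M) = (3,0,4,2,6,1)
P² = 7680/7
sum k=0..0:
  [0] +1/48 = 1/48
S = 1/48
C² = P²·S² = 10/21 ; C = +0.690066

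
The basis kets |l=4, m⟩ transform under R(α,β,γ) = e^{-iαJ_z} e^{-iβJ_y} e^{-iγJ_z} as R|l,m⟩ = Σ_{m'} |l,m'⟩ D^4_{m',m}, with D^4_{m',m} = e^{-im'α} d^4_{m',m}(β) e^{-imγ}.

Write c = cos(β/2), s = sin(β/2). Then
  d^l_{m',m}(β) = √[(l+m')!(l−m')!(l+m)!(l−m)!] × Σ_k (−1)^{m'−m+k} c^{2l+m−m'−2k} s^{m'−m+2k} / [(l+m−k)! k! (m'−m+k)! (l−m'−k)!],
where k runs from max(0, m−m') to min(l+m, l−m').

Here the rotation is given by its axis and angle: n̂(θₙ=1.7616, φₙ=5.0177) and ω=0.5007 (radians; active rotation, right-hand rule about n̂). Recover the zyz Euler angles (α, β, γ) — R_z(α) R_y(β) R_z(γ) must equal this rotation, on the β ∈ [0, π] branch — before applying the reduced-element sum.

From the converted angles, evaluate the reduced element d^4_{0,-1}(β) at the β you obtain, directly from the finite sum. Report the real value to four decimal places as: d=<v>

d=-0.5678

Axis–angle → zyz. n̂ = (sinθₙcosφₙ, sinθₙsinφₙ, cosθₙ) = (+0.295135, -0.936445, -0.189648), ω = 0.5007.
R = I cosω + sinω [n̂]ₓ + (1−cosω) n̂n̂ᵀ gives
  R = [+0.887939, +0.057112, -0.456401; -0.124965, +0.984893, -0.119876; +0.442660, +0.163477, +0.881662]
β = atan2(√(R₁₃²+R₂₃²), R₃₃) = 0.491424; α = atan2(R₂₃, R₁₃) mod 2π = 3.398446; γ = atan2(R₃₂, −R₃₁) mod 2π = 2.787824
d^4_{0,-1}(β=0.4914) via the finite sum:
Half-angle: c=0.969964, s=0.243247. N=√(24·24·6·120)=643.987578
The bounds max(0,m−m')=0 and min(l+m,l−m')=3 give 4 terms
  k=0: (−1)^1·643.9876/(144)·0.9700^7·0.2432^1 = -0.878725
  k=1: (−1)^2·643.9876/(24)·0.9700^5·0.2432^3 = +0.331580
  k=2: (−1)^3·643.9876/(24)·0.9700^3·0.2432^5 = -0.020853
  k=3: (−1)^4·643.9876/(144)·0.9700^1·0.2432^7 = +0.000219
d^4_{0,-1}(0.4914) = -0.878725 +0.331580 -0.020853 +0.000219 = -0.567780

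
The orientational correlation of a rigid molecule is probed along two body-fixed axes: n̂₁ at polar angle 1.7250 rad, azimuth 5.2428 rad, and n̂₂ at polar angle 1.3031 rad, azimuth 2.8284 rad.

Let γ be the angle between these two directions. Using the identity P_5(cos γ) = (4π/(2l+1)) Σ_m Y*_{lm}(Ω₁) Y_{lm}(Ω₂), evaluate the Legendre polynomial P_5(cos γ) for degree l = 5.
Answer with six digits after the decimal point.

0.417382

Summing Y*_{l m}(θ₁,φ₁)·Y_{l m}(θ₂,φ₂) over m ∈ [−5, 5]; prefactor 4π/(2·5+1) = 1.142397:
  m=-5: (0.20560 + 0.38589j) × (-0.00187 - 0.38715j) = 0.14901 - 0.08032j  (running Σ = 0.14901 - 0.08032j)
  m=-4: (0.11249 - 0.18313j) × (0.10500 + 0.31896j) = 0.07022 + 0.01665j  (running Σ = 0.21924 - 0.06367j)
  m=-3: (0.26285 + 0.00537j) × (0.06781 + 0.09276j) = 0.01732 + 0.02475j  (running Σ = 0.23656 - 0.03892j)
  m=-2: (-0.11529 - 0.20612j) × (-0.26687 - 0.19311j) = -0.00904 + 0.07727j  (running Σ = 0.22752 + 0.03835j)
  m=-1: (0.10910 - 0.18602j) × (-0.03623 - 0.01173j) = -0.00613 + 0.00546j  (running Σ = 0.22139 + 0.04381j)
  m=0: (-0.24041 + 0.00000j) × (0.32205 + 0.00000j) = -0.07742 + 0.00000j  (running Σ = 0.14397 + 0.04381j)
  m=1: (-0.10910 - 0.18602j) × (0.03623 - 0.01173j) = -0.00613 - 0.00546j  (running Σ = 0.13783 + 0.03835j)
  m=2: (-0.11529 + 0.20612j) × (-0.26687 + 0.19311j) = -0.00904 - 0.07727j  (running Σ = 0.12880 - 0.03892j)
  m=3: (-0.26285 + 0.00537j) × (-0.06781 + 0.09276j) = 0.01732 - 0.02475j  (running Σ = 0.14612 - 0.06367j)
  m=4: (0.11249 + 0.18313j) × (0.10500 - 0.31896j) = 0.07022 - 0.01665j  (running Σ = 0.21634 - 0.08032j)
  m=5: (-0.20560 + 0.38589j) × (0.00187 - 0.38715j) = 0.14901 + 0.08032j  (running Σ = 0.36536 + 0.00000j)
Total Σ_m = 0.36536 + 0.00000j. Multiply by 1.142397: 0.41738 + 0.00000j. P_5(cos γ) = 0.417382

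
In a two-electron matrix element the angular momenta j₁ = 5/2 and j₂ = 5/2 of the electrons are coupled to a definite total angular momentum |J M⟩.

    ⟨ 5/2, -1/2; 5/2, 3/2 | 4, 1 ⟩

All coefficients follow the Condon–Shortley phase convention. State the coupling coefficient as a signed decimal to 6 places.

√[9·1!4!4!/10! · 2!3!4!1!5!3!] = √(10368/35)
  +(−1)^0/∏(0,1,3,4,1,0)! = 1/144  (running 1/144)
  +(−1)^1/∏(1,0,2,3,2,1)! = -1/24  (running -5/144)
⟨..|..⟩ = √(10368/35)·(-5/144) = -0.597614

-0.597614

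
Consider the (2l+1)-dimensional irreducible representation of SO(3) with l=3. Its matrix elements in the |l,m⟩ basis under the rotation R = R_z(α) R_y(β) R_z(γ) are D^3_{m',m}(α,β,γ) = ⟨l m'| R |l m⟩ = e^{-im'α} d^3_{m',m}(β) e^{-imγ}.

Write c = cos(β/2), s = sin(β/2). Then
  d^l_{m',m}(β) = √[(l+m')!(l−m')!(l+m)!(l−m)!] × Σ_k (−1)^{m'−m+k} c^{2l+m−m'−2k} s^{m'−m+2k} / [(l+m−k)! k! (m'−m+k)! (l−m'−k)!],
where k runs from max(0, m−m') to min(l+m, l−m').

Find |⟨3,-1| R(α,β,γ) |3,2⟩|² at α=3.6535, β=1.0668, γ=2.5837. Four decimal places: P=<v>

First d^3_{-1,2}(β=1.0668), then the phase factors e^{-i(-1)α} and e^{-i(2)γ}:
c=cos(1.066800/2)=0.861083, s=sin(1.066800/2)=0.508464; N=√[2·24·120·1]=75.894664
k∈{3,4} keeps every argument non-negative
  k=3: (−1)^0·75.8947/(12)·0.8611^3·0.5085^3 = +0.530818
  k=4: (−1)^1·75.8947/(24)·0.8611^1·0.5085^5 = -0.092544
d^3_{-1,2}(1.0668) = +0.530818 -0.092544 = +0.438275
|D^3_{-1,2}|² = |d^3_{-1,2}(β)|² = (+0.438275)² = 0.192085 (the z-rotation phases have unit modulus)

P=0.1921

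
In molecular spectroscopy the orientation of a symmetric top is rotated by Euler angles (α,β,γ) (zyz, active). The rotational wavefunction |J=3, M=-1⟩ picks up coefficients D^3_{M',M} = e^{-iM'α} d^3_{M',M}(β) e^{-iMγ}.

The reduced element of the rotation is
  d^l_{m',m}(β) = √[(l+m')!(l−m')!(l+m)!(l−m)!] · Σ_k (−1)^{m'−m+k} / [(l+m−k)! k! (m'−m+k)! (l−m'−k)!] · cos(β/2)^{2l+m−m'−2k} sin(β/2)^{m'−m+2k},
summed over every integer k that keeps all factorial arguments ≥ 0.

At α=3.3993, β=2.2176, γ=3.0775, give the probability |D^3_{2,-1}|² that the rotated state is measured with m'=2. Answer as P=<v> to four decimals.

P=0.1668

Split into d^3_{2,-1}(β=2.2176) × two z-phases.
c=cos(2.217600/2)=0.445736, s=sin(2.217600/2)=0.895164; N=√[120·1·2·24]=75.894664
Admissible k: 0..1 (factorial args all ≥0)
  k=0: (−1)^3·75.8947/(12)·0.4457^3·0.8952^3 = -0.401765
  k=1: (−1)^4·75.8947/(24)·0.4457^1·0.8952^5 = +0.810199
d^3_{2,-1}(2.2176) = -0.401765 +0.810199 = +0.408435
|D^3_{2,-1}|² = |d^3_{2,-1}(β)|² = (+0.408435)² = 0.166819 (the z-rotation phases have unit modulus)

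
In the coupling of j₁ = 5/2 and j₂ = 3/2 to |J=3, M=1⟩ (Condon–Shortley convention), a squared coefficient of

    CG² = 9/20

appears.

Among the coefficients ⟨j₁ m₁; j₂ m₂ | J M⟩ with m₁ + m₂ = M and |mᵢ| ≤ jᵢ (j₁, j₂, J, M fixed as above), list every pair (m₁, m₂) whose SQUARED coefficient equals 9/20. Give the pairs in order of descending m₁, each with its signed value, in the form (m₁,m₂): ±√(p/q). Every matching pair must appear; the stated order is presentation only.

Admissible pairs with m₁+m₂ = M = 1: (-1/2,3/2), (1/2,1/2), (3/2,-1/2), (5/2,-3/2)
  (m₁,m₂)=(5/2,-3/2): CG² = 1/8, CG = +√(1/8)
  (m₁,m₂)=(3/2,-1/2): CG² = 49/120, CG = +√(49/120)
  (m₁,m₂)=(1/2,1/2): CG² = 1/60, CG = −√(1/60)
  (m₁,m₂)=(-1/2,3/2): CG² = 9/20, CG = −√(9/20)   ← matches the target
Pairs with CG² = 9/20: (-1/2,3/2): −√(9/20)

(-1/2,3/2): −√(9/20)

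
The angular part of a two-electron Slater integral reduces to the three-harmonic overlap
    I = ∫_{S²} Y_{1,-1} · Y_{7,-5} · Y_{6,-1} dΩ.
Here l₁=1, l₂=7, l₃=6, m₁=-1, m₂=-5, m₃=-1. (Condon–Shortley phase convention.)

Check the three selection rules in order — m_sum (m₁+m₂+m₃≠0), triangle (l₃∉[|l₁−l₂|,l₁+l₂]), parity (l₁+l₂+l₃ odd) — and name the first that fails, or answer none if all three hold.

m_sum

m₁+m₂+m₃ = -1 − 5 − 1 = -7  ✗
triangle: |1−7|=6 ≤ l₃=6 ≤ 1+7=8
parity: l₁+l₂+l₃ = 14 is even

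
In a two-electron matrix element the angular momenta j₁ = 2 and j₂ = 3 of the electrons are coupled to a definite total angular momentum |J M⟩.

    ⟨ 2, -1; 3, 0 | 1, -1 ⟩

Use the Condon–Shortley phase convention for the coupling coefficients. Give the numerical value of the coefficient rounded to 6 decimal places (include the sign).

-0.292770  (= −√(3/35))

j₁+j₂−J=4  J+j₁−j₂=0  J−j₁+j₂=2  j₁+j₂+J+1=7
(j₁±m₁, j₂±m₂, J±M) = (1,3,3,3,0,2)
P² = 432/35
sum k=3..3:
  [3] −1/12 = -1/12
S = -1/12
C² = P²·S² = 3/35 ; C = -0.292770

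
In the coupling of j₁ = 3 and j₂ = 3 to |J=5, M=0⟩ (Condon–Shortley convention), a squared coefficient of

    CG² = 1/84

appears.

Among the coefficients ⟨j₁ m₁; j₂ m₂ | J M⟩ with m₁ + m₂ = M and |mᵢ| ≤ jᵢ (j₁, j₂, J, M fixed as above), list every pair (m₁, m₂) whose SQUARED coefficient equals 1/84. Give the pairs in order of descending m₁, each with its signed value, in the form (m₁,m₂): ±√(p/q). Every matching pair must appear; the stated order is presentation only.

(3,-3): +√(1/84); (-3,3): −√(1/84)

Admissible pairs with m₁+m₂ = M = 0: (-3,3), (-2,2), (-1,1), (0,0), (1,-1), (2,-2), (3,-3)
  (m₁,m₂)=(3,-3): CG² = 1/84, CG = +√(1/84)   ← matches the target
  (m₁,m₂)=(2,-2): CG² = 4/21, CG = +√(4/21)
  (m₁,m₂)=(1,-1): CG² = 25/84, CG = +√(25/84)
  (m₁,m₂)=(0,0): CG² = 0/1, CG = 0
  (m₁,m₂)=(-1,1): CG² = 25/84, CG = −√(25/84)
  (m₁,m₂)=(-2,2): CG² = 4/21, CG = −√(4/21)
  (m₁,m₂)=(-3,3): CG² = 1/84, CG = −√(1/84)   ← matches the target
Pairs with CG² = 1/84: (3,-3): +√(1/84); (-3,3): −√(1/84)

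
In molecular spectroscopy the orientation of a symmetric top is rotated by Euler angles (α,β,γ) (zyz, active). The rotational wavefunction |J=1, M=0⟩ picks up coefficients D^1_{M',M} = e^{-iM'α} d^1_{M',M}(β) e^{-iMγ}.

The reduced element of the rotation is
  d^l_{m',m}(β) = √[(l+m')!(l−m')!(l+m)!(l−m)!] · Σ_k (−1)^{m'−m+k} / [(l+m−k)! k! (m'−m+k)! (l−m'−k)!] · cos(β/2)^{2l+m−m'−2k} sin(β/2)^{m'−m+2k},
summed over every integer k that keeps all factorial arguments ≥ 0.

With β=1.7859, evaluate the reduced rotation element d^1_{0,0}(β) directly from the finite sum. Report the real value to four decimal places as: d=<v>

d^1_{0,0}(β=1.7859) via the finite sum:
With c≡cos(β/2)=0.627117 and s≡sin(β/2)=0.778925, N=[1·1·1·1]^{1/2}=1.000000
k: max(0,(0)−(0))=0 … min(1+(0),1−(0))=1
  k=0: (−1)^0·1.0000/(1)·0.6271^2·0.7789^0 = +0.393276
  k=1: (−1)^1·1.0000/(1)·0.6271^0·0.7789^2 = -0.606724
d^1_{0,0}(1.7859) = +0.393276 -0.606724 = -0.213449

d=-0.2134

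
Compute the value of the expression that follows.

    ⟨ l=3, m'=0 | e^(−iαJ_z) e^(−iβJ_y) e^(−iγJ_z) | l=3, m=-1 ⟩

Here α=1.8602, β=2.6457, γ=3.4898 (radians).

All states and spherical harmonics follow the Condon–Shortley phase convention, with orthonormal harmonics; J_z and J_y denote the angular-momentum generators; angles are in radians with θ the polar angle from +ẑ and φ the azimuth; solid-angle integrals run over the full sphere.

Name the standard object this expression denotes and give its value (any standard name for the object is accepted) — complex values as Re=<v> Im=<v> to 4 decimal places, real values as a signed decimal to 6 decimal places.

This is a Wigner D-matrix element — the rotation-matrix element ⟨l m'| R(α,β,γ) |l m⟩ in the angular-momentum basis.
Split into d^3_{0,-1}(β=2.6457) × two z-phases.
With c≡cos(β/2)=0.245414 and s≡sin(β/2)=0.969418, N=[6·6·2·24]^{1/2}=41.569219
Admissible k: 0..2 (factorial args all ≥0)
  k=0: (−1)^1·41.5692/(12)·0.2454^5·0.9694^1 = -0.002989
  k=1: (−1)^2·41.5692/(4)·0.2454^3·0.9694^3 = +0.139940
  k=2: (−1)^3·41.5692/(12)·0.2454^1·0.9694^5 = -0.727856
d^3_{0,-1}(2.6457) = -0.002989 +0.139940 -0.727856 = -0.590906
Attach z-rotation phases: D = e^{-i(0)(1.8602)}·(-0.590906)·e^{-i(-1)(3.4898)} = +0.555443+0.201625i

Wigner D-matrix element, Re=0.5554 Im=0.2016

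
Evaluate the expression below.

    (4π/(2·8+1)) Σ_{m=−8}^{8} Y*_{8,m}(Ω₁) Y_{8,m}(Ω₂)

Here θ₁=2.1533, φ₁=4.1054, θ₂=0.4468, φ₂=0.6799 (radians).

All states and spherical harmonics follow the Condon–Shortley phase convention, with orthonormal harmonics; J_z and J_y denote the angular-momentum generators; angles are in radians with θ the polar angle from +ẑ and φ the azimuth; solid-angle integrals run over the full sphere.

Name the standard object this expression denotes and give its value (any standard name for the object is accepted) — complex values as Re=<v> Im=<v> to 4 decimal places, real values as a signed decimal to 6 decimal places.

This sum is the spherical-harmonic addition theorem: it equals the Legendre polynomial P_l(cos γ) of the angle γ between the two directions.
Term-by-term m-sum for l=8 (normalisation 4π/17 = 0.739198):
  term(m=-8) = -0.00005 + 0.00006j   from Y*(Ω₁)=0.01744 + 0.12065j, Y(Ω₂)=0.00042 + 0.00047j
  term(m=-7) = -0.00068 + 0.00154j   from Y*(Ω₁)=0.28734 + 0.14360j, Y(Ω₂)=0.00025 + 0.00522j
  term(m=-6) = -0.00164 + 0.01229j   from Y*(Ω₁)=0.39646 - 0.21676j, Y(Ω₂)=-0.01623 + 0.02212j
  term(m=-5) = 0.00428 + 0.02809j   from Y*(Ω₁)=0.02977 - 0.27808j, Y(Ω₂)=-0.09824 + 0.02591j
  term(m=-4) = -0.01710 - 0.03679j   from Y*(Ω₁)=0.11385 + 0.09858j, Y(Ω₂)=-0.24578 - 0.11035j
  term(m=-3) = -0.11619 - 0.13272j   from Y*(Ω₁)=0.35153 - 0.08982j, Y(Ω₂)=-0.21971 - 0.43371j
  term(m=-2) = -0.01367 - 0.00872j   from Y*(Ω₁)=0.01150 - 0.03085j, Y(Ω₂)=0.10316 - 0.48164j
  term(m=-1) = 0.00638 + 0.00186j   from Y*(Ω₁)=0.19504 + 0.28085j, Y(Ω₂)=0.01511 - 0.01221j
  term(m=+0) = -0.04074 + 0.00000j   from Y*(Ω₁)=0.08556 + 0.00000j, Y(Ω₂)=-0.47612 + 0.00000j
  term(m=+1) = 0.00638 - 0.00186j   from Y*(Ω₁)=-0.19504 + 0.28085j, Y(Ω₂)=-0.01511 - 0.01221j
  term(m=+2) = -0.01367 + 0.00872j   from Y*(Ω₁)=0.01150 + 0.03085j, Y(Ω₂)=0.10316 + 0.48164j
  term(m=+3) = -0.11619 + 0.13272j   from Y*(Ω₁)=-0.35153 - 0.08982j, Y(Ω₂)=0.21971 - 0.43371j
  term(m=+4) = -0.01710 + 0.03679j   from Y*(Ω₁)=0.11385 - 0.09858j, Y(Ω₂)=-0.24578 + 0.11035j
  term(m=+5) = 0.00428 - 0.02809j   from Y*(Ω₁)=-0.02977 - 0.27808j, Y(Ω₂)=0.09824 + 0.02591j
  term(m=+6) = -0.00164 - 0.01229j   from Y*(Ω₁)=0.39646 + 0.21676j, Y(Ω₂)=-0.01623 - 0.02212j
  term(m=+7) = -0.00068 - 0.00154j   from Y*(Ω₁)=-0.28734 + 0.14360j, Y(Ω₂)=-0.00025 + 0.00522j
  term(m=+8) = -0.00005 - 0.00006j   from Y*(Ω₁)=0.01744 - 0.12065j, Y(Ω₂)=0.00042 - 0.00047j
Accumulated sum -0.31810 - 0.00000j; after 4π/(2l+1) scaling, -0.23514 - 0.00000j ⇒ P_8 = -0.235136

Legendre polynomial (addition theorem), -0.235136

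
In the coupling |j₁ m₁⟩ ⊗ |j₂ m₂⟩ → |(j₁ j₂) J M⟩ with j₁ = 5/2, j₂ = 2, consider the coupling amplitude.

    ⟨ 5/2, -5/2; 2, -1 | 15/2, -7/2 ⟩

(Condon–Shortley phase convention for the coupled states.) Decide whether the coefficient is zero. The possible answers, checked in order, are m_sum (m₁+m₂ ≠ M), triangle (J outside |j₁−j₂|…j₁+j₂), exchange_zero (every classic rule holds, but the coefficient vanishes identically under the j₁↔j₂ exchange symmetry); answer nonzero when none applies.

triangle

m-sum: m₁+m₂ = -5/2+(-1) = -7/2, M = -7/2  ✓
triangle: need |j₁−j₂| ≤ J ≤ j₁+j₂, i.e. J ∈ [1/2, 9/2]; J = 15/2 is outside ✗ ⇒ coefficient is 0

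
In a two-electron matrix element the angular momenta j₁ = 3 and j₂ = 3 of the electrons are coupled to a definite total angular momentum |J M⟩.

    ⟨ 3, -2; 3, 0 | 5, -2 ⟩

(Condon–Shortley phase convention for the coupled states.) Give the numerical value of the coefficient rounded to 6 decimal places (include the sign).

√[11·1!5!5!/12! · 1!5!3!3!3!7!] = √(43200)
  +(−1)^0/∏(0,1,5,3,0,2)! = 1/1440  (running 1/1440)
  +(−1)^1/∏(1,0,4,2,1,3)! = -1/288  (running -1/360)
⟨..|..⟩ = √(43200)·(-1/360) = -0.577350

−√(1/3) = -0.577350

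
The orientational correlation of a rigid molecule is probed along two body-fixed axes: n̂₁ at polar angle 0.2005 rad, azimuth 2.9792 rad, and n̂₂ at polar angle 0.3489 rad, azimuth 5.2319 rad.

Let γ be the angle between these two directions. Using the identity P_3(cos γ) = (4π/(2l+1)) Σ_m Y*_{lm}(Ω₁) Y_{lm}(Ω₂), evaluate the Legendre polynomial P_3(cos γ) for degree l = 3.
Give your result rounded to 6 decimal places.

0.375138

Summing Y*_{l m}(θ₁,φ₁)·Y_{l m}(θ₂,φ₂) over m ∈ [−3, 3]; prefactor 4π/(2·3+1) = 1.795196:
  m=-3: (-0.002912+0.001543i) × (-0.016669-0.000204i) = +0.000049-0.000025i  (running Σ = +0.000049-0.000025i)
  m=-2: (+0.037648-0.012676i) × (-0.056915+0.096744i) = -0.000916+0.004364i  (running Σ = -0.000867+0.004339i)
  m=-1: (-0.241473+0.039562i) × (+0.187349+0.327583i) = -0.058200-0.071691i  (running Σ = -0.059067-0.067352i)
  m=0: (+0.658875-0.000000i) × (+0.496455+0.000000i) = +0.327102+0.000000i  (running Σ = +0.268035-0.067352i)
  m=1: (+0.241473+0.039562i) × (-0.187349+0.327583i) = -0.058200+0.071691i  (running Σ = +0.209835+0.004339i)
  m=2: (+0.037648+0.012676i) × (-0.056915-0.096744i) = -0.000916-0.004364i  (running Σ = +0.208919-0.000025i)
  m=3: (+0.002912+0.001543i) × (+0.016669-0.000204i) = +0.000049+0.000025i  (running Σ = +0.208968+0.000000i)
Σ over m = +0.208968+0.000000i; ×(4π/7) → +0.375138+0.000000i. Real part: 0.375138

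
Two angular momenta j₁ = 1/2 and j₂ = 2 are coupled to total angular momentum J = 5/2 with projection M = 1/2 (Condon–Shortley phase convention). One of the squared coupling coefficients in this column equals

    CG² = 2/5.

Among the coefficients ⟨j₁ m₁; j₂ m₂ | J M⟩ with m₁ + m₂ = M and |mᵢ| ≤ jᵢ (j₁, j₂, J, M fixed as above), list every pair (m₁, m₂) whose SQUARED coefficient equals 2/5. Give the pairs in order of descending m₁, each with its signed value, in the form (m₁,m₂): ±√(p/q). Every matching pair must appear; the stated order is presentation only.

(-1/2,1): +√(2/5)

Admissible pairs with m₁+m₂ = M = 1/2: (-1/2,1), (1/2,0)
  (m₁,m₂)=(1/2,0): CG² = 3/5, CG = +√(3/5)
  (m₁,m₂)=(-1/2,1): CG² = 2/5, CG = +√(2/5)   ← matches the target
Pairs with CG² = 2/5: (-1/2,1): +√(2/5)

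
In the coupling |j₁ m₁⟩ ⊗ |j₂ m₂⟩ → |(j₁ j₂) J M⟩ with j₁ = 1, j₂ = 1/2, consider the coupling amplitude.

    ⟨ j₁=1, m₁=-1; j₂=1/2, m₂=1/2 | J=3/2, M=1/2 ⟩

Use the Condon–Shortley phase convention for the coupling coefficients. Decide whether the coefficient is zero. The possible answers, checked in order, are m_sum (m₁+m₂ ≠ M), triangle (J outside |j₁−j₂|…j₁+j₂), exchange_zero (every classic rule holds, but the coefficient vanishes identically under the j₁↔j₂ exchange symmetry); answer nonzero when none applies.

m_sum

m-sum: m₁+m₂ = -1+1/2 = -1/2, M = 1/2  ✗ ⇒ coefficient is 0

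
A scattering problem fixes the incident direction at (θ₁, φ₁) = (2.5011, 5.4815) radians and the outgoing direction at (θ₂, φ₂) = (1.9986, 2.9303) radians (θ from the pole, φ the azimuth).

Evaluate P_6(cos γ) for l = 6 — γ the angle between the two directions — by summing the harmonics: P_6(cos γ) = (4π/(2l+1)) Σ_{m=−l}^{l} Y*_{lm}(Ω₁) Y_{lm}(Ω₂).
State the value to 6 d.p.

-0.223409

Expand P_6 via completeness: Σ_{m} conj(Y_{6,m}) at Ω₁ times Y_{6,m} at Ω₂ —
  term(m=-6) = (-0.005553, 0.002353)   from Y*(Ω₁)=(0.002147, 0.021896), Y(Ω₂)=(0.081801, 0.261620)
  term(m=-5) = (0.043480, 0.008345)   from Y*(Ω₁)=(0.066186, -0.077950), Y(Ω₂)=(0.212996, 0.376944)
  term(m=-4) = (-0.042902, -0.042444)   from Y*(Ω₁)=(-0.275682, 0.017986), Y(Ω₂)=(0.144961, 0.163416)
  term(m=-3) = (-0.020351, -0.100196)   from Y*(Ω₁)=(0.336202, 0.304854), Y(Ω₂)=(-0.181520, -0.133430)
  term(m=-2) = (-0.040978, 0.099686)   from Y*(Ω₁)=(-0.011618, -0.356537), Y(Ω₂)=(-0.275556, -0.123911)
  term(m=-1) = (0.013444, -0.009009)   from Y*(Ω₁)=(0.088909, -0.091854), Y(Ω₂)=(0.123779, 0.026550)
  term(m=+0) = (-0.125399, -0.000000)   from Y*(Ω₁)=(-0.401062, -0.000000), Y(Ω₂)=(0.312667, 0.000000)
  term(m=+1) = (0.013444, 0.009009)   from Y*(Ω₁)=(-0.088909, -0.091854), Y(Ω₂)=(-0.123779, 0.026550)
  term(m=+2) = (-0.040978, -0.099686)   from Y*(Ω₁)=(-0.011618, 0.356537), Y(Ω₂)=(-0.275556, 0.123911)
  term(m=+3) = (-0.020351, 0.100196)   from Y*(Ω₁)=(-0.336202, 0.304854), Y(Ω₂)=(0.181520, -0.133430)
  term(m=+4) = (-0.042902, 0.042444)   from Y*(Ω₁)=(-0.275682, -0.017986), Y(Ω₂)=(0.144961, -0.163416)
  term(m=+5) = (0.043480, -0.008345)   from Y*(Ω₁)=(-0.066186, -0.077950), Y(Ω₂)=(-0.212996, 0.376944)
  term(m=+6) = (-0.005553, -0.002353)   from Y*(Ω₁)=(0.002147, -0.021896), Y(Ω₂)=(0.081801, -0.261620)
Total Σ_m = (-0.231118, -0.000000). Multiply by 0.966644: (-0.223409, -0.000000). P_6(cos γ) = -0.223409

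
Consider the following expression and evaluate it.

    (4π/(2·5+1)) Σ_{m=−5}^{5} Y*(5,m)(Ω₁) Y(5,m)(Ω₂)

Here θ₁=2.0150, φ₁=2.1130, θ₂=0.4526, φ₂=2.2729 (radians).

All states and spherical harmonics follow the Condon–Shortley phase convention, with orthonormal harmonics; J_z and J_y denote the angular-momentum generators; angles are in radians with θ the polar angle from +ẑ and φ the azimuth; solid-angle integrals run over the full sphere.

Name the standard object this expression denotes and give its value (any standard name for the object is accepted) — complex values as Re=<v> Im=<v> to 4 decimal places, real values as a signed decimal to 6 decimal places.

Legendre polynomial (addition theorem), +0.006298

This sum is the spherical-harmonic addition theorem: it equals the Legendre polynomial P_l(cos γ) of the angle γ between the two directions.
Summing Y*_{l m}(θ₁,φ₁)·Y_{l m}(θ₂,φ₂) over m ∈ [−5, 5]; prefactor 4π/(2·5+1) = 1.142397:
  m=-5: Y*=-0.11628 - 0.25316j  Y=0.00268 + 0.00692j  product 0.00144 - 0.00148j
  m=-4: Y*=0.23606 - 0.34652j  Y=-0.04562 - 0.01579j  product -0.01624 + 0.01208j
  m=-3: Y*=0.16836 + 0.00941j  Y=0.15622 - 0.09269j  product 0.02717 - 0.01414j
  m=-2: Y*=-0.12379 - 0.23411j  Y=-0.06893 + 0.40996j  product 0.10451 - 0.03461j
  m=-1: Y*=0.12972 - 0.21533j  Y=-0.30876 - 0.36501j  product -0.11865 + 0.01914j
  m=+0: Y*=-0.21216 + 0.00000j  Y=-0.04262 + 0.00000j  product 0.00904 + 0.00000j
  m=+1: Y*=-0.12972 - 0.21533j  Y=0.30876 - 0.36501j  product -0.11865 - 0.01914j
  m=+2: Y*=-0.12379 + 0.23411j  Y=-0.06893 - 0.40996j  product 0.10451 + 0.03461j
  m=+3: Y*=-0.16836 + 0.00941j  Y=-0.15622 - 0.09269j  product 0.02717 + 0.01414j
  m=+4: Y*=0.23606 + 0.34652j  Y=-0.04562 + 0.01579j  product -0.01624 - 0.01208j
  m=+5: Y*=0.11628 - 0.25316j  Y=-0.00268 + 0.00692j  product 0.00144 + 0.00148j
Accumulated sum 0.00551 + 0.00000j; after 4π/(2l+1) scaling, 0.00630 + 0.00000j ⇒ P_5 = 0.006298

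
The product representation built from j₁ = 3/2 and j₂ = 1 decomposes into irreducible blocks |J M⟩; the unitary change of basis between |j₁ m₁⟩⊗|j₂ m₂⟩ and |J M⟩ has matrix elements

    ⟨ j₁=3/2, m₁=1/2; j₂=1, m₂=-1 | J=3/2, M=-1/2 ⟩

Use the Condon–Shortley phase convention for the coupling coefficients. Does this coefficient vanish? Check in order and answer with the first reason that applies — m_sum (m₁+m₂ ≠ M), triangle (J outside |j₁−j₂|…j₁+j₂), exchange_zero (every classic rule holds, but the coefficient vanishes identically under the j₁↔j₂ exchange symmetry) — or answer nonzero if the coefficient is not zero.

nonzero

m-sum: m₁+m₂ = 1/2+(-1) = -1/2, M = -1/2  ✓
triangle: |j₁−j₂| = 1/2 ≤ J = 3/2 ≤ j₁+j₂ = 5/2  ✓
exchange: j₁≠j₂ or m₁≠m₂ — the exchange symmetry imposes no constraint here
value check: CG = +√(8/15) = +0.730297 ≠ 0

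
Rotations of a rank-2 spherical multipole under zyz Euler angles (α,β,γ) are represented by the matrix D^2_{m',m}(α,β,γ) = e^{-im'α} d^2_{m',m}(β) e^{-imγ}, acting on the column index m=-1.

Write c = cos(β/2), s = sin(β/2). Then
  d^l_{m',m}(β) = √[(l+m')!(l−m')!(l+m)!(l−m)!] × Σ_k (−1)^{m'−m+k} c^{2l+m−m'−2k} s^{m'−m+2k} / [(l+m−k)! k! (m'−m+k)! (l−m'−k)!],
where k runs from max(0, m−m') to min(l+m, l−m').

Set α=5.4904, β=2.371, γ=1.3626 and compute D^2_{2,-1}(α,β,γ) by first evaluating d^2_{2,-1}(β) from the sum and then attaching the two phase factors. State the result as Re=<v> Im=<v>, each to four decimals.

Re=0.5870 Im=-0.1150

First d^2_{2,-1}(β=2.3710), then the phase factors e^{-i(2)α} and e^{-i(-1)γ}:
With c≡cos(β/2)=0.375834 and s≡sin(β/2)=0.926687, N=[24·1·1·6]^{1/2}=12.000000
The bounds max(0,m−m')=0 and min(l+m,l−m')=0 give 1 term
  k=0: (−1)^3·12.0000/(6)·0.3758^1·0.9267^3 = -0.598171
d^2_{2,-1}(2.3710) = -0.598171
Phases: e^{-i·(2)·5.4904}=-0.014774+0.999891i, e^{-i·(-1)·1.3626}=+0.206696+0.978405i ⇒ D=+0.587016-0.114979i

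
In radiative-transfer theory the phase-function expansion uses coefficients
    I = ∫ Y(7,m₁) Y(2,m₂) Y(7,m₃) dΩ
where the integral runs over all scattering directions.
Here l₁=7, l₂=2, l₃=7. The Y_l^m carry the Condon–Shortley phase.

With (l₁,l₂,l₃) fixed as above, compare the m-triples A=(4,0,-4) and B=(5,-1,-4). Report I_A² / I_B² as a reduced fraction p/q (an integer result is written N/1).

Same 7,2,7: normalisation and zero-m 3j drop out of the ratio.
A: Δ: 2! 12! 2! / 17! → 1/185640; sum: t=0:+1/8709120 t=1:−1/7257600 t=2:+1/159667200 = -1/59875200; 3j²(7 2 7; 4 0 -4) = Δ·Π!·Σ² = 8/23205  (sign +1)
B: Δ: 2! 12! 2! / 17! → 1/185640; sum: t=0:+1/14515200 t=1:−1/79833600 = 1/17740800; 3j²(7 2 7; 5 -1 -4) = Δ·Π!·Σ² = 729/30940  (sign -1)
I_A²/I_B² = (8/23205)/(729/30940) = 32/2187

32/2187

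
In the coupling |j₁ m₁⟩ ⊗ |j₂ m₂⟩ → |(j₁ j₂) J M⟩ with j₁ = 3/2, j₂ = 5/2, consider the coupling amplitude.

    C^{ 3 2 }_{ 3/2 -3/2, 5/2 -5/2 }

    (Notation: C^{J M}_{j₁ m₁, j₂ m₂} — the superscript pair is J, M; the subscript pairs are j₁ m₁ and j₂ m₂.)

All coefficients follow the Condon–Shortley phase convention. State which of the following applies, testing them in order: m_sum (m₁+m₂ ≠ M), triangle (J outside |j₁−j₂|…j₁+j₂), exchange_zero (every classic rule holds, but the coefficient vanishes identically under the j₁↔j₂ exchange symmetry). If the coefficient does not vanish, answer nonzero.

m_sum

m-sum: m₁+m₂ = -3/2+(-5/2) = -4, M = 2  ✗ ⇒ coefficient is 0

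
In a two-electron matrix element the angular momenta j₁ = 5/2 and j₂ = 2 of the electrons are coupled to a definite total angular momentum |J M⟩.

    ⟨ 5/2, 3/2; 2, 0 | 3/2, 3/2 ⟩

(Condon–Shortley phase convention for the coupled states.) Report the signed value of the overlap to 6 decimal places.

triangle: 3!·2!·1!/7! = 12/5040
(j±m)!: 4!·1!·2!·2!·3!·0! = 576
prefactor² = (2J+1)·Δ·N² = 192/35
  k=1: −1/(1!·2!·0!·1!·2!·0!) = -1/4
Σ = -1/4  ⇒  CG² = 192/35·(-1/4)² = 12/35
CG = −√(12/35) = -0.585540

−√(12/35) ≈ -0.585540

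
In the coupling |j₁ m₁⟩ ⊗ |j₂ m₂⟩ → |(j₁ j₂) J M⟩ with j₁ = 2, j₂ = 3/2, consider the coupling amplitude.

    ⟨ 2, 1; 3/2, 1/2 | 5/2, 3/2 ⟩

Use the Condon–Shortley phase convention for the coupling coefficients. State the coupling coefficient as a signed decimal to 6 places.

j₁+j₂−J=1  J+j₁−j₂=3  J−j₁+j₂=2  j₁+j₂+J+1=7
(j₁±m₁, j₂±m₂, J±M) = (3,1,2,1,4,1)
P² = 144/35
sum k=0..1:
  [0] +1/4 = 1/4
  [1] −1/6 = -1/6
S = 1/12
C² = P²·S² = 1/35 ; C = +0.169031

+√(1/35) ≈ +0.169031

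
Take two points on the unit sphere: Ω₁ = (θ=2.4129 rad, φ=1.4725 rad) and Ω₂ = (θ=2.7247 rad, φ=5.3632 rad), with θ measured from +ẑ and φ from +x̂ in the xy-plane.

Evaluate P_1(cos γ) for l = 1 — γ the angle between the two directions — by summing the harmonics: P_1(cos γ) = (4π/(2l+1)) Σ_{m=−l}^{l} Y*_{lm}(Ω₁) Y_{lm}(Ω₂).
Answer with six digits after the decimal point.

0.484695

Term-by-term m-sum for l=1 (normalisation 4π/3 = 4.188790):
  m=-1: Y*=(0.022578, 0.228952)  Y=(0.084755, 0.111302)  product (-0.023569, 0.021918)
  m=+0: Y*=(-0.364520, -0.000000)  Y=(-0.446754, 0.000000)  product (0.162851, 0.000000)
  m=+1: Y*=(-0.022578, 0.228952)  Y=(-0.084755, 0.111302)  product (-0.023569, -0.021918)
Total Σ_m = (0.115712, 0.000000). Multiply by 4.188790: (0.484695, 0.000000). P_1(cos γ) = 0.484695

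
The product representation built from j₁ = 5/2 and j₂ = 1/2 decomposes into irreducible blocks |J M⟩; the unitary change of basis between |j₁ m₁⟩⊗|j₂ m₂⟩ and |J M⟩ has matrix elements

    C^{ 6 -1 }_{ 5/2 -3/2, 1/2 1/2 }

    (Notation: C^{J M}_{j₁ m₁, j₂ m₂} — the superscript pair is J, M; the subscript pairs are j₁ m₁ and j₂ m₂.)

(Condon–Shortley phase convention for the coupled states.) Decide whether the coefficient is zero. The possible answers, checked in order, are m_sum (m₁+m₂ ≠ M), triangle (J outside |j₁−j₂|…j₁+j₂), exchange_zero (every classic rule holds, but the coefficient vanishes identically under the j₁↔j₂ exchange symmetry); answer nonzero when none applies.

m-sum: m₁+m₂ = -3/2+1/2 = -1, M = -1  ✓
triangle: need |j₁−j₂| ≤ J ≤ j₁+j₂, i.e. J ∈ [2, 3]; J = 6 is outside ✗ ⇒ coefficient is 0

triangle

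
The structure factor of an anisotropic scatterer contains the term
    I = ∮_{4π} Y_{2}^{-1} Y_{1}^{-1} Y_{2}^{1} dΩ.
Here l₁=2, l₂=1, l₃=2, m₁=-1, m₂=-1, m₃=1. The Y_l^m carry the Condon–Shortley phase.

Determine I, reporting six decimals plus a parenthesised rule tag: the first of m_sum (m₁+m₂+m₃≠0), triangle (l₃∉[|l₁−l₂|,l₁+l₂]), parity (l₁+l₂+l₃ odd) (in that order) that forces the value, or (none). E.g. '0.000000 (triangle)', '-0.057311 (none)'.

0.000000 (m_sum)

Σmᵢ = -1 ≠ 0, so the φ-integral vanishes; I = 0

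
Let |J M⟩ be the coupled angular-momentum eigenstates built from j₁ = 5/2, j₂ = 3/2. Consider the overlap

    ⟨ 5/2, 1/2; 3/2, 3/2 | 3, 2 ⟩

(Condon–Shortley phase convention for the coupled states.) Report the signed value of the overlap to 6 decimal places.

−√(1/2) ≈ -0.707107

triangle: 1!·4!·2!/8! = 48/40320
(j±m)!: 3!·2!·3!·0!·5!·1! = 8640
prefactor² = (2J+1)·Δ·N² = 72
  k=1: −1/(1!·0!·1!·2!·3!·0!) = -1/12
Σ = -1/12  ⇒  CG² = 72·(-1/12)² = 1/2
CG = −√(1/2) = -0.707107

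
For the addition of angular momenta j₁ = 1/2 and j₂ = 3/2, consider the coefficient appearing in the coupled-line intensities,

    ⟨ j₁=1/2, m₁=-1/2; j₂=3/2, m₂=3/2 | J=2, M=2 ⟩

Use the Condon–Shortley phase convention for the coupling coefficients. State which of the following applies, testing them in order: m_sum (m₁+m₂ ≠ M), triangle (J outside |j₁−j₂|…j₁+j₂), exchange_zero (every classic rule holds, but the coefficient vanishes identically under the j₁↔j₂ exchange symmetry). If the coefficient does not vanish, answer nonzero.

m_sum

m-sum: m₁+m₂ = -1/2+3/2 = 1, M = 2  ✗ ⇒ coefficient is 0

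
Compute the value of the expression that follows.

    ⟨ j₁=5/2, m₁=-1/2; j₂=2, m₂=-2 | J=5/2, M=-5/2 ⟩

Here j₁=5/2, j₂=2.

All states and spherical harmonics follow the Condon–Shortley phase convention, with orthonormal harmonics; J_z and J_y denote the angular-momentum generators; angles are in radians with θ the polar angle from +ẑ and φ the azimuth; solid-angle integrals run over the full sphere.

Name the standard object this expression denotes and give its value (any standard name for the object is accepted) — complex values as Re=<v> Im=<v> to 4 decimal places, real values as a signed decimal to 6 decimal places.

This is a Clebsch–Gordan (vector-coupling) coefficient.
j₁+j₂−J=2  J+j₁−j₂=3  J−j₁+j₂=2  j₁+j₂+J+1=8
(j₁±m₁, j₂±m₂, J±M) = (2,3,0,4,0,5)
P² = 864/7
sum k=0..0:
  [0] +1/24 = 1/24
S = 1/24
C² = P²·S² = 3/14 ; C = +0.462910

Clebsch–Gordan coefficient, +√(3/14) ≈ +0.462910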